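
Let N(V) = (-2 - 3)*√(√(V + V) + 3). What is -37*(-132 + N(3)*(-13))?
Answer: 4884 - 2405*√(3 + √6) ≈ -730.27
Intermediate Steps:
N(V) = -5*√(3 + √2*√V) (N(V) = -5*√(√(2*V) + 3) = -5*√(√2*√V + 3) = -5*√(3 + √2*√V))
-37*(-132 + N(3)*(-13)) = -37*(-132 - 5*√(3 + √2*√3)*(-13)) = -37*(-132 - 5*√(3 + √6)*(-13)) = -37*(-132 + 65*√(3 + √6)) = 4884 - 2405*√(3 + √6)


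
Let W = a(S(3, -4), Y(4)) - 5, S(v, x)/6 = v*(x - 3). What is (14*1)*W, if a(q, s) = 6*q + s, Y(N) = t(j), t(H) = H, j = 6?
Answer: -10570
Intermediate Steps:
Y(N) = 6
S(v, x) = 6*v*(-3 + x) (S(v, x) = 6*(v*(x - 3)) = 6*(v*(-3 + x)) = 6*v*(-3 + x))
a(q, s) = s + 6*q
W = -755 (W = (6 + 6*(6*3*(-3 - 4))) - 5 = (6 + 6*(6*3*(-7))) - 5 = (6 + 6*(-126)) - 5 = (6 - 756) - 5 = -750 - 5 = -755)
(14*1)*W = (14*1)*(-755) = 14*(-755) = -10570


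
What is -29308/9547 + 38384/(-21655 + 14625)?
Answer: -286243644/33557705 ≈ -8.5299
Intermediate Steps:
-29308/9547 + 38384/(-21655 + 14625) = -29308*1/9547 + 38384/(-7030) = -29308/9547 + 38384*(-1/7030) = -29308/9547 - 19192/3515 = -286243644/33557705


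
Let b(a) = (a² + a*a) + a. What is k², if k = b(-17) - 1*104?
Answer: 208849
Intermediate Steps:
b(a) = a + 2*a² (b(a) = (a² + a²) + a = 2*a² + a = a + 2*a²)
k = 457 (k = -17*(1 + 2*(-17)) - 1*104 = -17*(1 - 34) - 104 = -17*(-33) - 104 = 561 - 104 = 457)
k² = 457² = 208849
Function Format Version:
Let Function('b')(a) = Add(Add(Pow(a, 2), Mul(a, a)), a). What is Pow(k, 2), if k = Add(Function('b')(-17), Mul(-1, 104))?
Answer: 208849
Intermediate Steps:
Function('b')(a) = Add(a, Mul(2, Pow(a, 2))) (Function('b')(a) = Add(Add(Pow(a, 2), Pow(a, 2)), a) = Add(Mul(2, Pow(a, 2)), a) = Add(a, Mul(2, Pow(a, 2))))
k = 457 (k = Add(Mul(-17, Add(1, Mul(2, -17))), Mul(-1, 104)) = Add(Mul(-17, Add(1, -34)), -104) = Add(Mul(-17, -33), -104) = Add(561, -104) = 457)
Pow(k, 2) = Pow(457, 2) = 208849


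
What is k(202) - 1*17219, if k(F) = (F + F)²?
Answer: 145997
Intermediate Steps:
k(F) = 4*F² (k(F) = (2*F)² = 4*F²)
k(202) - 1*17219 = 4*202² - 1*17219 = 4*40804 - 17219 = 163216 - 17219 = 145997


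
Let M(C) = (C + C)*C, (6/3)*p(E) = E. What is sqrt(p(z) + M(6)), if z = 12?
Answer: sqrt(78) ≈ 8.8318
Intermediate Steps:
p(E) = E/2
M(C) = 2*C**2 (M(C) = (2*C)*C = 2*C**2)
sqrt(p(z) + M(6)) = sqrt((1/2)*12 + 2*6**2) = sqrt(6 + 2*36) = sqrt(6 + 72) = sqrt(78)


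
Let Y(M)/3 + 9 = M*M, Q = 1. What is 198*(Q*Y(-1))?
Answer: -4752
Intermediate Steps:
Y(M) = -27 + 3*M**2 (Y(M) = -27 + 3*(M*M) = -27 + 3*M**2)
198*(Q*Y(-1)) = 198*(1*(-27 + 3*(-1)**2)) = 198*(1*(-27 + 3*1)) = 198*(1*(-27 + 3)) = 198*(1*(-24)) = 198*(-24) = -4752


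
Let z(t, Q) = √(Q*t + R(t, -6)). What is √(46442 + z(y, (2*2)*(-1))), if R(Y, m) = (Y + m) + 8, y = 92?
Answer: √(46442 + I*√274) ≈ 215.5 + 0.0384*I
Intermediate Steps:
R(Y, m) = 8 + Y + m
z(t, Q) = √(2 + t + Q*t) (z(t, Q) = √(Q*t + (8 + t - 6)) = √(Q*t + (2 + t)) = √(2 + t + Q*t))
√(46442 + z(y, (2*2)*(-1))) = √(46442 + √(2 + 92 + ((2*2)*(-1))*92)) = √(46442 + √(2 + 92 + (4*(-1))*92)) = √(46442 + √(2 + 92 - 4*92)) = √(46442 + √(2 + 92 - 368)) = √(46442 + √(-274)) = √(46442 + I*√274)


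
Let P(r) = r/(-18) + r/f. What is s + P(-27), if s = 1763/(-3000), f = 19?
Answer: -28997/57000 ≈ -0.50872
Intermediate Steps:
s = -1763/3000 (s = 1763*(-1/3000) = -1763/3000 ≈ -0.58767)
P(r) = -r/342 (P(r) = r/(-18) + r/19 = r*(-1/18) + r*(1/19) = -r/18 + r/19 = -r/342)
s + P(-27) = -1763/3000 - 1/342*(-27) = -1763/3000 + 3/38 = -28997/57000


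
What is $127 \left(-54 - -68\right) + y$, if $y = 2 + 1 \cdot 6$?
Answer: $1786$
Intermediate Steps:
$y = 8$ ($y = 2 + 6 = 8$)
$127 \left(-54 - -68\right) + y = 127 \left(-54 - -68\right) + 8 = 127 \left(-54 + 68\right) + 8 = 127 \cdot 14 + 8 = 1778 + 8 = 1786$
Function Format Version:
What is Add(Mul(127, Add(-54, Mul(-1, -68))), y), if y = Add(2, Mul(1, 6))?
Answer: 1786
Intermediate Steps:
y = 8 (y = Add(2, 6) = 8)
Add(Mul(127, Add(-54, Mul(-1, -68))), y) = Add(Mul(127, Add(-54, Mul(-1, -68))), 8) = Add(Mul(127, Add(-54, 68)), 8) = Add(Mul(127, 14), 8) = Add(1778, 8) = 1786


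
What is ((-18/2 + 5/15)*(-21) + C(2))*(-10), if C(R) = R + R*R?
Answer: -1880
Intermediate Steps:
C(R) = R + R²
((-18/2 + 5/15)*(-21) + C(2))*(-10) = ((-18/2 + 5/15)*(-21) + 2*(1 + 2))*(-10) = ((-18*½ + 5*(1/15))*(-21) + 2*3)*(-10) = ((-9 + ⅓)*(-21) + 6)*(-10) = (-26/3*(-21) + 6)*(-10) = (182 + 6)*(-10) = 188*(-10) = -1880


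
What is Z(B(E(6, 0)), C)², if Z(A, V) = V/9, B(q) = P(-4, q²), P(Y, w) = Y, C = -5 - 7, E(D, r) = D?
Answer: 16/9 ≈ 1.7778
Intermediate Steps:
C = -12
B(q) = -4
Z(A, V) = V/9 (Z(A, V) = V*(⅑) = V/9)
Z(B(E(6, 0)), C)² = ((⅑)*(-12))² = (-4/3)² = 16/9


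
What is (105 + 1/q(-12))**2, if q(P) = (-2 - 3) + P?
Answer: 3182656/289 ≈ 11013.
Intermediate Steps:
q(P) = -5 + P
(105 + 1/q(-12))**2 = (105 + 1/(-5 - 12))**2 = (105 + 1/(-17))**2 = (105 - 1/17)**2 = (1784/17)**2 = 3182656/289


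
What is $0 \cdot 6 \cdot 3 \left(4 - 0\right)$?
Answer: $0$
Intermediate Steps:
$0 \cdot 6 \cdot 3 \left(4 - 0\right) = 0 \cdot 18 \left(4 + 0\right) = 0 \cdot 4 = 0$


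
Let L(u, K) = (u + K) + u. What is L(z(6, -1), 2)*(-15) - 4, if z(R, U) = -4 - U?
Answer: 56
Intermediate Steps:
L(u, K) = K + 2*u (L(u, K) = (K + u) + u = K + 2*u)
L(z(6, -1), 2)*(-15) - 4 = (2 + 2*(-4 - 1*(-1)))*(-15) - 4 = (2 + 2*(-4 + 1))*(-15) - 4 = (2 + 2*(-3))*(-15) - 4 = (2 - 6)*(-15) - 4 = -4*(-15) - 4 = 60 - 4 = 56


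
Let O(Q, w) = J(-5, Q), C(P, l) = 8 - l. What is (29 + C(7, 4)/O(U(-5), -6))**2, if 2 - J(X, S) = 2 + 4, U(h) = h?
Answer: 784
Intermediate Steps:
J(X, S) = -4 (J(X, S) = 2 - (2 + 4) = 2 - 1*6 = 2 - 6 = -4)
O(Q, w) = -4
(29 + C(7, 4)/O(U(-5), -6))**2 = (29 + (8 - 1*4)/(-4))**2 = (29 + (8 - 4)*(-1/4))**2 = (29 + 4*(-1/4))**2 = (29 - 1)**2 = 28**2 = 784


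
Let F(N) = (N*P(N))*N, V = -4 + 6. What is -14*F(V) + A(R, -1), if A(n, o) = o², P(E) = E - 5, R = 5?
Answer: 169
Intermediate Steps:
P(E) = -5 + E
V = 2
F(N) = N²*(-5 + N) (F(N) = (N*(-5 + N))*N = N²*(-5 + N))
-14*F(V) + A(R, -1) = -14*2²*(-5 + 2) + (-1)² = -56*(-3) + 1 = -14*(-12) + 1 = 168 + 1 = 169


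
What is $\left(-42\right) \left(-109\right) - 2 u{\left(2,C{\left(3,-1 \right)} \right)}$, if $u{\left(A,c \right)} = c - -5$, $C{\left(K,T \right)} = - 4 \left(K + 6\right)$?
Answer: $4640$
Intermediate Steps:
$C{\left(K,T \right)} = -24 - 4 K$ ($C{\left(K,T \right)} = - 4 \left(6 + K\right) = -24 - 4 K$)
$u{\left(A,c \right)} = 5 + c$ ($u{\left(A,c \right)} = c + 5 = 5 + c$)
$\left(-42\right) \left(-109\right) - 2 u{\left(2,C{\left(3,-1 \right)} \right)} = \left(-42\right) \left(-109\right) - 2 \left(5 - 36\right) = 4578 - 2 \left(5 - 36\right) = 4578 - -62 = 4578 + 62 = 4640$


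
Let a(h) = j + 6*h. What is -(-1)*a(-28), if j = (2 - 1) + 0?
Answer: -167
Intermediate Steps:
j = 1 (j = 1 + 0 = 1)
a(h) = 1 + 6*h
-(-1)*a(-28) = -(-1)*(1 + 6*(-28)) = -(-1)*(1 - 168) = -(-1)*(-167) = -1*167 = -167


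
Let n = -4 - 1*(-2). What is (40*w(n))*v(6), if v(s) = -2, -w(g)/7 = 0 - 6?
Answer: -3360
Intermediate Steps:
n = -2 (n = -4 + 2 = -2)
w(g) = 42 (w(g) = -7*(0 - 6) = -7*(-6) = 42)
(40*w(n))*v(6) = (40*42)*(-2) = 1680*(-2) = -3360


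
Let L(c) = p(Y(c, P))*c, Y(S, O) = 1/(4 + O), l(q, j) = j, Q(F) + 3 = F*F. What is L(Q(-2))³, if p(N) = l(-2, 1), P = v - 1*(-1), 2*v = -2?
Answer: 1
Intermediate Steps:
v = -1 (v = (½)*(-2) = -1)
Q(F) = -3 + F² (Q(F) = -3 + F*F = -3 + F²)
P = 0 (P = -1 - 1*(-1) = -1 + 1 = 0)
p(N) = 1
L(c) = c (L(c) = 1*c = c)
L(Q(-2))³ = (-3 + (-2)²)³ = (-3 + 4)³ = 1³ = 1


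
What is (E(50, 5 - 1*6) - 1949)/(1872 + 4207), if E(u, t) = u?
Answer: -1899/6079 ≈ -0.31239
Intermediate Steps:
(E(50, 5 - 1*6) - 1949)/(1872 + 4207) = (50 - 1949)/(1872 + 4207) = -1899/6079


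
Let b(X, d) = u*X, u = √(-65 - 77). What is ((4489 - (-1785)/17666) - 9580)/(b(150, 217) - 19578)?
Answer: 97820194641/379321490108 + 749465175*I*√142/379321490108 ≈ 0.25788 + 0.023544*I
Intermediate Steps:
u = I*√142 (u = √(-142) = I*√142 ≈ 11.916*I)
b(X, d) = I*X*√142 (b(X, d) = (I*√142)*X = I*X*√142)
((4489 - (-1785)/17666) - 9580)/(b(150, 217) - 19578) = ((4489 - (-1785)/17666) - 9580)/(I*150*√142 - 19578) = ((4489 - (-1785)/17666) - 9580)/(150*I*√142 - 19578) = ((4489 - 1*(-1785/17666)) - 9580)/(-19578 + 150*I*√142) = ((4489 + 1785/17666) - 9580)/(-19578 + 150*I*√142) = (79304459/17666 - 9580)/(-19578 + 150*I*√142) = -89935821/(17666*(-19578 + 150*I*√142))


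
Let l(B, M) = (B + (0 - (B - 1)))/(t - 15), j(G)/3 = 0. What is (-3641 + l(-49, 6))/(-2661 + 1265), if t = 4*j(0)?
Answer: 13654/5235 ≈ 2.6082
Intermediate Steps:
j(G) = 0 (j(G) = 3*0 = 0)
t = 0 (t = 4*0 = 0)
l(B, M) = -1/15 (l(B, M) = (B + (0 - (B - 1)))/(0 - 15) = (B + (0 - (-1 + B)))/(-15) = (B + (0 + (1 - B)))*(-1/15) = (B + (1 - B))*(-1/15) = 1*(-1/15) = -1/15)
(-3641 + l(-49, 6))/(-2661 + 1265) = (-3641 - 1/15)/(-2661 + 1265) = -54616/15/(-1396) = -54616/15*(-1/1396) = 13654/5235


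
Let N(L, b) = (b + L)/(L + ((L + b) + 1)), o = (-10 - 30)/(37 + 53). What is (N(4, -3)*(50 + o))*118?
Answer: 26314/27 ≈ 974.59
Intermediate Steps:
o = -4/9 (o = -40/90 = -40*1/90 = -4/9 ≈ -0.44444)
N(L, b) = (L + b)/(1 + b + 2*L) (N(L, b) = (L + b)/(L + (1 + L + b)) = (L + b)/(1 + b + 2*L))
(N(4, -3)*(50 + o))*118 = (((4 - 3)/(1 - 3 + 2*4))*(50 - 4/9))*118 = ((1/(1 - 3 + 8))*(446/9))*118 = ((1/6)*(446/9))*118 = (223/27)*118 = 26314/27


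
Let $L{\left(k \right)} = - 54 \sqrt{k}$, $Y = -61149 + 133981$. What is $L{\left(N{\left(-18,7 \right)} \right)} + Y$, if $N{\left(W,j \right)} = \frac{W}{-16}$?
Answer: $72832 - \frac{81 \sqrt{2}}{2} \approx 72775.0$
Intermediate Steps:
$N{\left(W,j \right)} = - \frac{W}{16}$ ($N{\left(W,j \right)} = W \left(- \frac{1}{16}\right) = - \frac{W}{16}$)
$Y = 72832$
$L{\left(N{\left(-18,7 \right)} \right)} + Y = - 54 \sqrt{\left(- \frac{1}{16}\right) \left(-18\right)} + 72832 = - 54 \sqrt{\frac{9}{8}} + 72832 = - 54 \frac{3 \sqrt{2}}{4} + 72832 = - \frac{81 \sqrt{2}}{2} + 72832 = 72832 - \frac{81 \sqrt{2}}{2}$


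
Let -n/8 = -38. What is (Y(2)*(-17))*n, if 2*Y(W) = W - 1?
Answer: -2584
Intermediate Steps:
n = 304 (n = -8*(-38) = 304)
Y(W) = -½ + W/2 (Y(W) = (W - 1)/2 = (-1 + W)/2 = -½ + W/2)
(Y(2)*(-17))*n = ((-½ + (½)*2)*(-17))*304 = ((-½ + 1)*(-17))*304 = ((½)*(-17))*304 = -17/2*304 = -2584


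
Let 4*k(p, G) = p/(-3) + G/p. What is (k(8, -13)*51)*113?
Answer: -197863/32 ≈ -6183.2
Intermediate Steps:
k(p, G) = -p/12 + G/(4*p) (k(p, G) = (p/(-3) + G/p)/4 = (p*(-⅓) + G/p)/4 = (-p/3 + G/p)/4 = -p/12 + G/(4*p))
(k(8, -13)*51)*113 = ((-1/12*8 + (¼)*(-13)/8)*51)*113 = ((-⅔ + (¼)*(-13)*(⅛))*51)*113 = ((-⅔ - 13/32)*51)*113 = -103/96*51*113 = -1751/32*113 = -197863/32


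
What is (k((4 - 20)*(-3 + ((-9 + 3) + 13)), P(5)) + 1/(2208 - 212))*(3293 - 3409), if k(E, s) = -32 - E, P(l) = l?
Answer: -1852317/499 ≈ -3712.1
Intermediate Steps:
(k((4 - 20)*(-3 + ((-9 + 3) + 13)), P(5)) + 1/(2208 - 212))*(3293 - 3409) = ((-32 - (4 - 20)*(-3 + ((-9 + 3) + 13))) + 1/(2208 - 212))*(3293 - 3409) = ((-32 - (-16)*(-3 + (-6 + 13))) + 1/1996)*(-116) = ((-32 - (-16)*(-3 + 7)) + 1/1996)*(-116) = ((-32 - (-16)*4) + 1/1996)*(-116) = ((-32 - 1*(-64)) + 1/1996)*(-116) = ((-32 + 64) + 1/1996)*(-116) = (32 + 1/1996)*(-116) = (63873/1996)*(-116) = -1852317/499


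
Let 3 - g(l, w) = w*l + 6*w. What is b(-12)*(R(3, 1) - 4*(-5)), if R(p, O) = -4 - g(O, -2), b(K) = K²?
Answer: -144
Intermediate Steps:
g(l, w) = 3 - 6*w - l*w (g(l, w) = 3 - (w*l + 6*w) = 3 - (l*w + 6*w) = 3 - (6*w + l*w) = 3 + (-6*w - l*w) = 3 - 6*w - l*w)
R(p, O) = -19 - 2*O (R(p, O) = -4 - (3 - 6*(-2) - 1*O*(-2)) = -4 - (3 + 12 + 2*O) = -4 - (15 + 2*O) = -4 + (-15 - 2*O) = -19 - 2*O)
b(-12)*(R(3, 1) - 4*(-5)) = (-12)²*((-19 - 2*1) - 4*(-5)) = 144*((-19 - 2) + 20) = 144*(-21 + 20) = 144*(-1) = -144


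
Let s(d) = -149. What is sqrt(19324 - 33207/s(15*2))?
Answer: sqrt(433959967)/149 ≈ 139.81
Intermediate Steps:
sqrt(19324 - 33207/s(15*2)) = sqrt(19324 - 33207/(-149)) = sqrt(19324 - 33207*(-1/149)) = sqrt(19324 + 33207/149) = sqrt(2912483/149) = sqrt(433959967)/149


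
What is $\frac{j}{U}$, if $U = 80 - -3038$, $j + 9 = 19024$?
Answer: $\frac{19015}{3118} \approx 6.0985$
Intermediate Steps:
$j = 19015$ ($j = -9 + 19024 = 19015$)
$U = 3118$ ($U = 80 + 3038 = 3118$)
$\frac{j}{U} = \frac{19015}{3118}$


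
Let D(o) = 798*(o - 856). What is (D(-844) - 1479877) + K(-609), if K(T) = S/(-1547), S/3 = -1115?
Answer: -4388026574/1547 ≈ -2.8365e+6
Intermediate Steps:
S = -3345 (S = 3*(-1115) = -3345)
K(T) = 3345/1547 (K(T) = -3345/(-1547) = -3345*(-1/1547) = 3345/1547)
D(o) = -683088 + 798*o (D(o) = 798*(-856 + o) = -683088 + 798*o)
(D(-844) - 1479877) + K(-609) = ((-683088 + 798*(-844)) - 1479877) + 3345/1547 = ((-683088 - 673512) - 1479877) + 3345/1547 = (-1356600 - 1479877) + 3345/1547 = -2836477 + 3345/1547 = -4388026574/1547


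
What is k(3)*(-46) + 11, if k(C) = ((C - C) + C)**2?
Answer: -403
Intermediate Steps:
k(C) = C**2 (k(C) = (0 + C)**2 = C**2)
k(3)*(-46) + 11 = 3**2*(-46) + 11 = 9*(-46) + 11 = -414 + 11 = -403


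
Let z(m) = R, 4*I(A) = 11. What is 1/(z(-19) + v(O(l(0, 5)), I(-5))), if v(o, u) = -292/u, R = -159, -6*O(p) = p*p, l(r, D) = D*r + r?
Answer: -11/2917 ≈ -0.0037710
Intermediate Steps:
l(r, D) = r + D*r
I(A) = 11/4 (I(A) = (1/4)*11 = 11/4)
O(p) = -p**2/6 (O(p) = -p*p/6 = -p**2/6)
z(m) = -159
1/(z(-19) + v(O(l(0, 5)), I(-5))) = 1/(-159 - 292/11/4) = 1/(-159 - 292*4/11) = 1/(-159 - 1168/11) = 1/(-2917/11) = -11/2917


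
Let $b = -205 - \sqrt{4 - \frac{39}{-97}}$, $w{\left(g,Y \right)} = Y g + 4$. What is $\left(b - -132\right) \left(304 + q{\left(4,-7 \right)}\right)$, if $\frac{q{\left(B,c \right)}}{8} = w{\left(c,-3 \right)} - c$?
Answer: $-40880 - \frac{560 \sqrt{41419}}{97} \approx -42055.0$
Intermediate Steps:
$w{\left(g,Y \right)} = 4 + Y g$
$b = -205 - \frac{\sqrt{41419}}{97}$ ($b = -205 - \sqrt{4 - - \frac{39}{97}} = -205 - \sqrt{4 + \frac{39}{97}} = -205 - \sqrt{\frac{427}{97}} = -205 - \frac{\sqrt{41419}}{97} \approx -207.1$)
$q{\left(B,c \right)} = 32 - 32 c$ ($q{\left(B,c \right)} = 8 \left(\left(4 - 3 c\right) - c\right) = 8 \left(4 - 4 c\right) = 32 - 32 c$)
$\left(b - -132\right) \left(304 + q{\left(4,-7 \right)}\right) = \left(\left(-205 - \frac{\sqrt{41419}}{97}\right) - -132\right) \left(304 + \left(32 - -224\right)\right) = \left(\left(-205 - \frac{\sqrt{41419}}{97}\right) + 132\right) \left(304 + \left(32 + 224\right)\right) = \left(-73 - \frac{\sqrt{41419}}{97}\right) \left(304 + 256\right) = \left(-73 - \frac{\sqrt{41419}}{97}\right) 560 = -40880 - \frac{560 \sqrt{41419}}{97}$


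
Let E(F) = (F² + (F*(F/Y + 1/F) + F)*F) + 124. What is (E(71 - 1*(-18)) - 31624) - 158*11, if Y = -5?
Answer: -791504/5 ≈ -1.5830e+5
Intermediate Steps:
E(F) = 124 + F² + F*(F + F*(1/F - F/5)) (E(F) = (F² + (F*(F/(-5) + 1/F) + F)*F) + 124 = (F² + (F*(F*(-⅕) + 1/F) + F)*F) + 124 = (F² + (F*(-F/5 + 1/F) + F)*F) + 124 = (F² + (F*(1/F - F/5) + F)*F) + 124 = (F² + (F + F*(1/F - F/5))*F) + 124 = (F² + F*(F + F*(1/F - F/5))) + 124 = 124 + F² + F*(F + F*(1/F - F/5)))
(E(71 - 1*(-18)) - 31624) - 158*11 = ((124 + (71 - 1*(-18)) + 2*(71 - 1*(-18))² - (71 - 1*(-18))³/5) - 31624) - 158*11 = ((124 + (71 + 18) + 2*(71 + 18)² - (71 + 18)³/5) - 31624) - 1738 = ((124 + 89 + 2*89² - ⅕*89³) - 31624) - 1738 = ((124 + 89 + 2*7921 - ⅕*704969) - 31624) - 1738 = ((124 + 89 + 15842 - 704969/5) - 31624) - 1738 = (-624694/5 - 31624) - 1738 = -782814/5 - 1738 = -791504/5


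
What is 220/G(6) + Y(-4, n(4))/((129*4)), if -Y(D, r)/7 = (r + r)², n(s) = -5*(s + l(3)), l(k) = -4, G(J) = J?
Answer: 110/3 ≈ 36.667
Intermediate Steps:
n(s) = 20 - 5*s (n(s) = -5*(s - 4) = -5*(-4 + s) = 20 - 5*s)
Y(D, r) = -28*r² (Y(D, r) = -7*(r + r)² = -7*4*r² = -28*r²)
220/G(6) + Y(-4, n(4))/((129*4)) = 220/6 + (-28*(20 - 5*4)²)/((129*4)) = 220*(⅙) - 28*(20 - 20)²/516 = 110/3 - 28*0²*(1/516) = 110/3 - 28*0*(1/516) = 110/3 + 0*(1/516) = 110/3 + 0 = 110/3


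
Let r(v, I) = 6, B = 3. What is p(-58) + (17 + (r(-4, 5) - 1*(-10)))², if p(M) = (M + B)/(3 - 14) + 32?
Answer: 1126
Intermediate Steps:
p(M) = 349/11 - M/11 (p(M) = (M + 3)/(3 - 14) + 32 = (3 + M)/(-11) + 32 = (3 + M)*(-1/11) + 32 = (-3/11 - M/11) + 32 = 349/11 - M/11)
p(-58) + (17 + (r(-4, 5) - 1*(-10)))² = (349/11 - 1/11*(-58)) + (17 + (6 - 1*(-10)))² = (349/11 + 58/11) + (17 + (6 + 10))² = 37 + (17 + 16)² = 37 + 33² = 37 + 1089 = 1126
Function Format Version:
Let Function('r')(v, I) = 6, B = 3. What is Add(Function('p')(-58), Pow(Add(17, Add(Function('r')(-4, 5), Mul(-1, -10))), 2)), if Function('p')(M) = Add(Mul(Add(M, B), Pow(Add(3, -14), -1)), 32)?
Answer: 1126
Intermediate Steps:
Function('p')(M) = Add(Rational(349, 11), Mul(Rational(-1, 11), M)) (Function('p')(M) = Add(Mul(Add(M, 3), Pow(Add(3, -14), -1)), 32) = Add(Mul(Add(3, M), Pow(-11, -1)), 32) = Add(Mul(Add(3, M), Rational(-1, 11)), 32) = Add(Add(Rational(-3, 11), Mul(Rational(-1, 11), M)), 32) = Add(Rational(349, 11), Mul(Rational(-1, 11), M)))
Add(Function('p')(-58), Pow(Add(17, Add(Function('r')(-4, 5), Mul(-1, -10))), 2)) = Add(Add(Rational(349, 11), Mul(Rational(-1, 11), -58)), Pow(Add(17, Add(6, Mul(-1, -10))), 2)) = Add(Add(Rational(349, 11), Rational(58, 11)), Pow(Add(17, Add(6, 10)), 2)) = Add(37, Pow(Add(17, 16), 2)) = Add(37, Pow(33, 2)) = Add(37, 1089) = 1126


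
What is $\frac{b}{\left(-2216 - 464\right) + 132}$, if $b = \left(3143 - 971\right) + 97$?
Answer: $- \frac{2269}{2548} \approx -0.8905$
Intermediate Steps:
$b = 2269$ ($b = 2172 + 97 = 2269$)
$\frac{b}{\left(-2216 - 464\right) + 132} = \frac{2269}{\left(-2216 - 464\right) + 132} = \frac{2269}{-2680 + 132} = \frac{2269}{-2548} = 2269 \left(- \frac{1}{2548}\right) = - \frac{2269}{2548}$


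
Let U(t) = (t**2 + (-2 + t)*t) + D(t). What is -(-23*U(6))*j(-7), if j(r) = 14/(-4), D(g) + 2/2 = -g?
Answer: -8533/2 ≈ -4266.5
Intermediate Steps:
D(g) = -1 - g
j(r) = -7/2 (j(r) = 14*(-1/4) = -7/2)
U(t) = -1 + t**2 - t + t*(-2 + t) (U(t) = (t**2 + (-2 + t)*t) + (-1 - t) = (t**2 + t*(-2 + t)) + (-1 - t) = -1 + t**2 - t + t*(-2 + t))
-(-23*U(6))*j(-7) = -(-23*(-1 - 3*6 + 2*6**2))*(-7)/2 = -(-23*(-1 - 18 + 2*36))*(-7)/2 = -(-23*(-1 - 18 + 72))*(-7)/2 = -(-23*53)*(-7)/2 = -(-1219)*(-7)/2 = -1*8533/2 = -8533/2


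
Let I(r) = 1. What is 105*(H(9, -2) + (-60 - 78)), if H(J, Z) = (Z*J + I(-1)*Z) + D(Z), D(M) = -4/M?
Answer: -16380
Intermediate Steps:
H(J, Z) = Z - 4/Z + J*Z (H(J, Z) = (Z*J + 1*Z) - 4/Z = (J*Z + Z) - 4/Z = (Z + J*Z) - 4/Z = Z - 4/Z + J*Z)
105*(H(9, -2) + (-60 - 78)) = 105*((-2 - 4/(-2) + 9*(-2)) + (-60 - 78)) = 105*((-2 - 4*(-1/2) - 18) - 138) = 105*((-2 + 2 - 18) - 138) = 105*(-18 - 138) = 105*(-156) = -16380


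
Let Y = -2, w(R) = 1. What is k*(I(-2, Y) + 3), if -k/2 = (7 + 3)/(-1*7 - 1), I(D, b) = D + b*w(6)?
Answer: -5/2 ≈ -2.5000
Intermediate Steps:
I(D, b) = D + b (I(D, b) = D + b*1 = D + b)
k = 5/2 (k = -2*(7 + 3)/(-1*7 - 1) = -20/(-7 - 1) = -20/(-8) = -20*(-1)/8 = -2*(-5/4) = 5/2 ≈ 2.5000)
k*(I(-2, Y) + 3) = 5*((-2 - 2) + 3)/2 = 5*(-4 + 3)/2 = (5/2)*(-1) = -5/2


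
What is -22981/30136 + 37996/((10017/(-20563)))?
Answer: -3363691576915/43124616 ≈ -77999.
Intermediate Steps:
-22981/30136 + 37996/((10017/(-20563))) = -22981*1/30136 + 37996/((10017*(-1/20563))) = -22981/30136 + 37996/(-10017/20563) = -22981/30136 + 37996*(-20563/10017) = -22981/30136 - 111615964/1431 = -3363691576915/43124616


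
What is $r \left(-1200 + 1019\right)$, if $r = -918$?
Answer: $166158$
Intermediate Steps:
$r \left(-1200 + 1019\right) = - 918 \left(-1200 + 1019\right) = \left(-918\right) \left(-181\right) = 166158$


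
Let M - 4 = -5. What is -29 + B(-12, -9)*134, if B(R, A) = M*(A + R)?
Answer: 2785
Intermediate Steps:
M = -1 (M = 4 - 5 = -1)
B(R, A) = -A - R (B(R, A) = -(A + R) = -A - R)
-29 + B(-12, -9)*134 = -29 + (-1*(-9) - 1*(-12))*134 = -29 + (9 + 12)*134 = -29 + 21*134 = -29 + 2814 = 2785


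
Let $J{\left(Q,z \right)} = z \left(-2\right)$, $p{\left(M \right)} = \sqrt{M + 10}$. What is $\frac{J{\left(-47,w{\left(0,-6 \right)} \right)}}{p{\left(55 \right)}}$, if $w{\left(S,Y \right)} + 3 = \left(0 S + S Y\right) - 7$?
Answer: $\frac{4 \sqrt{65}}{13} \approx 2.4807$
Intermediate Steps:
$p{\left(M \right)} = \sqrt{10 + M}$
$w{\left(S,Y \right)} = -10 + S Y$ ($w{\left(S,Y \right)} = -3 + \left(\left(0 S + S Y\right) - 7\right) = -3 + \left(\left(0 + S Y\right) - 7\right) = -3 + \left(S Y - 7\right) = -3 + \left(-7 + S Y\right) = -10 + S Y$)
$J{\left(Q,z \right)} = - 2 z$
$\frac{J{\left(-47,w{\left(0,-6 \right)} \right)}}{p{\left(55 \right)}} = \frac{\left(-2\right) \left(-10 + 0 \left(-6\right)\right)}{\sqrt{10 + 55}} = \frac{\left(-2\right) \left(-10 + 0\right)}{\sqrt{65}} = \left(-2\right) \left(-10\right) \frac{\sqrt{65}}{65} = 20 \frac{\sqrt{65}}{65} = \frac{4 \sqrt{65}}{13}$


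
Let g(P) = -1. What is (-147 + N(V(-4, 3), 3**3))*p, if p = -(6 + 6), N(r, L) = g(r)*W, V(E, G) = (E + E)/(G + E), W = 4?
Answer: 1812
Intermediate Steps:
V(E, G) = 2*E/(E + G) (V(E, G) = (2*E)/(E + G) = 2*E/(E + G))
N(r, L) = -4 (N(r, L) = -1*4 = -4)
p = -12 (p = -1*12 = -12)
(-147 + N(V(-4, 3), 3**3))*p = (-147 - 4)*(-12) = -151*(-12) = 1812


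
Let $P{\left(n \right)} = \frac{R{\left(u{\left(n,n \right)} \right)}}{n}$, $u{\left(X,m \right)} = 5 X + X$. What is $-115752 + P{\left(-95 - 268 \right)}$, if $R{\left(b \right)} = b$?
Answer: $-115746$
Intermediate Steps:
$u{\left(X,m \right)} = 6 X$
$P{\left(n \right)} = 6$ ($P{\left(n \right)} = \frac{6 n}{n} = 6$)
$-115752 + P{\left(-95 - 268 \right)} = -115752 + 6 = -115746$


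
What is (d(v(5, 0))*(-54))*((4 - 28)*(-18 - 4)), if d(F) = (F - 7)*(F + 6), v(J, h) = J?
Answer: 627264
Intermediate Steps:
d(F) = (-7 + F)*(6 + F)
(d(v(5, 0))*(-54))*((4 - 28)*(-18 - 4)) = ((-42 + 5² - 1*5)*(-54))*((4 - 28)*(-18 - 4)) = ((-42 + 25 - 5)*(-54))*(-24*(-22)) = -22*(-54)*528 = 1188*528 = 627264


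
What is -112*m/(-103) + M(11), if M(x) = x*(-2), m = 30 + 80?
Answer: 10054/103 ≈ 97.612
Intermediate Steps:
m = 110
M(x) = -2*x
-112*m/(-103) + M(11) = -12320/(-103) - 2*11 = -12320*(-1)/103 - 22 = -112*(-110/103) - 22 = 12320/103 - 22 = 10054/103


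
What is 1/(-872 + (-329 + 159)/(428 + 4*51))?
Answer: -316/275637 ≈ -0.0011464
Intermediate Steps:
1/(-872 + (-329 + 159)/(428 + 4*51)) = 1/(-872 - 170/(428 + 204)) = 1/(-872 - 170/632) = 1/(-872 - 170*1/632) = 1/(-872 - 85/316) = 1/(-275637/316) = -316/275637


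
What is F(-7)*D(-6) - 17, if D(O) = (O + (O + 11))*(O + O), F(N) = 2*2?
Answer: 31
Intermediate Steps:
F(N) = 4
D(O) = 2*O*(11 + 2*O) (D(O) = (O + (11 + O))*(2*O) = (11 + 2*O)*(2*O) = 2*O*(11 + 2*O))
F(-7)*D(-6) - 17 = 4*(2*(-6)*(11 + 2*(-6))) - 17 = 4*(2*(-6)*(11 - 12)) - 17 = 4*(2*(-6)*(-1)) - 17 = 4*12 - 17 = 48 - 17 = 31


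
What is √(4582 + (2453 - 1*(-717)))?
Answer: 2*√1938 ≈ 88.045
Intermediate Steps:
√(4582 + (2453 - 1*(-717))) = √(4582 + (2453 + 717)) = √(4582 + 3170) = √7752 = 2*√1938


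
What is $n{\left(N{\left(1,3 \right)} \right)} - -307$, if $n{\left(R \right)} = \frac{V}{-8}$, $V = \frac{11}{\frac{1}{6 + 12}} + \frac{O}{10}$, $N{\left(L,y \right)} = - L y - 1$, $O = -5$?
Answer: $\frac{4517}{16} \approx 282.31$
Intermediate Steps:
$N{\left(L,y \right)} = -1 - L y$ ($N{\left(L,y \right)} = - L y - 1 = -1 - L y$)
$V = \frac{395}{2}$ ($V = \frac{11}{\frac{1}{6 + 12}} - \frac{5}{10} = \frac{11}{\frac{1}{18}} - \frac{1}{2} = 11 \frac{1}{\frac{1}{18}} - \frac{1}{2} = 11 \cdot 18 - \frac{1}{2} = 198 - \frac{1}{2} = \frac{395}{2} \approx 197.5$)
$n{\left(R \right)} = - \frac{395}{16}$ ($n{\left(R \right)} = \frac{395}{2 \left(-8\right)} = \frac{395}{2} \left(- \frac{1}{8}\right) = - \frac{395}{16}$)
$n{\left(N{\left(1,3 \right)} \right)} - -307 = - \frac{395}{16} - -307 = - \frac{395}{16} + 307 = \frac{4517}{16}$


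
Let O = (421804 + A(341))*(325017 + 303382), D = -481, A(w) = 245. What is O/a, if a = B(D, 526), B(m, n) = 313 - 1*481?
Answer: -88405056517/56 ≈ -1.5787e+9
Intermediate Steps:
B(m, n) = -168 (B(m, n) = 313 - 481 = -168)
O = 265215169551 (O = (421804 + 245)*(325017 + 303382) = 422049*628399 = 265215169551)
a = -168
O/a = 265215169551/(-168) = 265215169551*(-1/168) = -88405056517/56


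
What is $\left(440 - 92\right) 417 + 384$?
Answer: $145500$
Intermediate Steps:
$\left(440 - 92\right) 417 + 384 = 348 \cdot 417 + 384 = 145116 + 384 = 145500$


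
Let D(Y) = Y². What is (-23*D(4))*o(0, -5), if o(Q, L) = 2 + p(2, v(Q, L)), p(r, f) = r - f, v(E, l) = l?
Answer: -3312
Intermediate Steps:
o(Q, L) = 4 - L (o(Q, L) = 2 + (2 - L) = 4 - L)
(-23*D(4))*o(0, -5) = (-23*4²)*(4 - 1*(-5)) = (-23*16)*(4 + 5) = -368*9 = -3312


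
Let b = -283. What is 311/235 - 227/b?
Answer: 141358/66505 ≈ 2.1255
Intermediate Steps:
311/235 - 227/b = 311/235 - 227/(-283) = 311*(1/235) - 227*(-1/283) = 311/235 + 227/283 = 141358/66505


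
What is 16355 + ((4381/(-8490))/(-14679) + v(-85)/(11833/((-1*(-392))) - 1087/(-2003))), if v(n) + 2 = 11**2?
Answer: 49189420875088581133/3006895526870130 ≈ 16359.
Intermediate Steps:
v(n) = 119 (v(n) = -2 + 11**2 = -2 + 121 = 119)
16355 + ((4381/(-8490))/(-14679) + v(-85)/(11833/((-1*(-392))) - 1087/(-2003))) = 16355 + ((4381/(-8490))/(-14679) + 119/(11833/((-1*(-392))) - 1087/(-2003))) = 16355 + ((4381*(-1/8490))*(-1/14679) + 119/(11833/392 - 1087*(-1/2003))) = 16355 + (-4381/8490*(-1/14679) + 119/(11833*(1/392) + 1087/2003)) = 16355 + (4381/124624710 + 119/(11833/392 + 1087/2003)) = 16355 + (4381/124624710 + 119/(24127603/785176)) = 16355 + (4381/124624710 + 119*(785176/24127603)) = 16355 + (4381/124624710 + 93435944/24127603) = 16355 + 11644533127604983/3006895526870130 = 49189420875088581133/3006895526870130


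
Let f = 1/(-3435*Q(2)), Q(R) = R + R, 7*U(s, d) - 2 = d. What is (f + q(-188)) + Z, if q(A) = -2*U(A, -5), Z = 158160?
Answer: 15211911233/96180 ≈ 1.5816e+5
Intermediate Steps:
U(s, d) = 2/7 + d/7
Q(R) = 2*R
q(A) = 6/7 (q(A) = -2*(2/7 + (⅐)*(-5)) = -2*(2/7 - 5/7) = -2*(-3/7) = 6/7)
f = -1/13740 (f = 1/(-6870*2) = 1/(-3435*4) = 1/(-13740) = -1/13740 ≈ -7.2780e-5)
(f + q(-188)) + Z = (-1/13740 + 6/7) + 158160 = 82433/96180 + 158160 = 15211911233/96180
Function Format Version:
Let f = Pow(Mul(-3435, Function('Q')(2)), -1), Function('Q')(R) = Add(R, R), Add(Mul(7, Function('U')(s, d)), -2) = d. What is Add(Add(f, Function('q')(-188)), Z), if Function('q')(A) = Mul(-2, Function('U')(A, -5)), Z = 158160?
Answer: Rational(15211911233, 96180) ≈ 1.5816e+5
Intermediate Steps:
Function('U')(s, d) = Add(Rational(2, 7), Mul(Rational(1, 7), d))
Function('Q')(R) = Mul(2, R)
Function('q')(A) = Rational(6, 7) (Function('q')(A) = Mul(-2, Add(Rational(2, 7), Mul(Rational(1, 7), -5))) = Mul(-2, Add(Rational(2, 7), Rational(-5, 7))) = Mul(-2, Rational(-3, 7)) = Rational(6, 7))
f = Rational(-1, 13740) (f = Pow(Mul(-3435, Mul(2, 2)), -1) = Pow(Mul(-3435, 4), -1) = Pow(-13740, -1) = Rational(-1, 13740) ≈ -7.2780e-5)
Add(Add(f, Function('q')(-188)), Z) = Add(Add(Rational(-1, 13740), Rational(6, 7)), 158160) = Add(Rational(82433, 96180), 158160) = Rational(15211911233, 96180)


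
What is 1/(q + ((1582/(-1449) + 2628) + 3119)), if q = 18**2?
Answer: 207/1256471 ≈ 0.00016475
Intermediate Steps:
q = 324
1/(q + ((1582/(-1449) + 2628) + 3119)) = 1/(324 + ((1582/(-1449) + 2628) + 3119)) = 1/(324 + ((1582*(-1/1449) + 2628) + 3119)) = 1/(324 + ((-226/207 + 2628) + 3119)) = 1/(324 + (543770/207 + 3119)) = 1/(324 + 1189403/207) = 1/(1256471/207) = 207/1256471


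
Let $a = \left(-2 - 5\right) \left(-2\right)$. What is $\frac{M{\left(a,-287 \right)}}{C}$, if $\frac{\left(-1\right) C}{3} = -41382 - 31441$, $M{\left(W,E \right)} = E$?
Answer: $- \frac{287}{218469} \approx -0.0013137$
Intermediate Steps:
$a = 14$ ($a = \left(-7\right) \left(-2\right) = 14$)
$C = 218469$ ($C = - 3 \left(-41382 - 31441\right) = \left(-3\right) \left(-72823\right) = 218469$)
$\frac{M{\left(a,-287 \right)}}{C} = - \frac{287}{218469}$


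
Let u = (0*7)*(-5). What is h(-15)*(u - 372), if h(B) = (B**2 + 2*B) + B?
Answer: -66960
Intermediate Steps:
h(B) = B**2 + 3*B
u = 0 (u = 0*(-5) = 0)
h(-15)*(u - 372) = (-15*(3 - 15))*(0 - 372) = -15*(-12)*(-372) = 180*(-372) = -66960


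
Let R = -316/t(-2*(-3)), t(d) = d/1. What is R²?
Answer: 24964/9 ≈ 2773.8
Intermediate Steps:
t(d) = d (t(d) = d*1 = d)
R = -158/3 (R = -316/((-2*(-3))) = -316/6 = -316*⅙ = -158/3 ≈ -52.667)
R² = (-158/3)² = 24964/9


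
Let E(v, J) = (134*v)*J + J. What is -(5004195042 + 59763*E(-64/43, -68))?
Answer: -249857508978/43 ≈ -5.8106e+9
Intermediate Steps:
E(v, J) = J + 134*J*v (E(v, J) = 134*J*v + J = J + 134*J*v)
-(5004195042 + 59763*E(-64/43, -68)) = -(5004195042 - 4063884*(1 + 134*(-64/43))) = -(5004195042 - 4063884*(1 - 8576/43)) = -59763/(1/(83734 - 68*(-8533/43))) = -59763/(1/(83734 + 580244/43)) = -59763/(1/(4180806/43)) = -59763/43/4180806 = -59763*4180806/43 = -249857508978/43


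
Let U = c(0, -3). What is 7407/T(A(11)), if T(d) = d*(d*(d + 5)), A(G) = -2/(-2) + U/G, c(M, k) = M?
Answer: 2469/2 ≈ 1234.5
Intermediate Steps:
U = 0
A(G) = 1 (A(G) = -2/(-2) + 0/G = -2*(-1/2) + 0 = 1 + 0 = 1)
T(d) = d**2*(5 + d) (T(d) = d*(d*(5 + d)) = d**2*(5 + d))
7407/T(A(11)) = 7407/((1**2*(5 + 1))) = 7407/((1*6)) = 7407/6 = 7407*(1/6) = 2469/2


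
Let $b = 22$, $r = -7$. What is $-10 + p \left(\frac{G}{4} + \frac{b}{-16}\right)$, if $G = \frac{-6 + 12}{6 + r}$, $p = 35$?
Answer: $- \frac{885}{8} \approx -110.63$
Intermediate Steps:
$G = -6$ ($G = \frac{-6 + 12}{6 - 7} = \frac{6}{-1} = 6 \left(-1\right) = -6$)
$-10 + p \left(\frac{G}{4} + \frac{b}{-16}\right) = -10 + 35 \left(- \frac{6}{4} + \frac{22}{-16}\right) = -10 + 35 \left(\left(-6\right) \frac{1}{4} + 22 \left(- \frac{1}{16}\right)\right) = -10 + 35 \left(- \frac{3}{2} - \frac{11}{8}\right) = -10 + 35 \left(- \frac{23}{8}\right) = -10 - \frac{805}{8} = - \frac{885}{8}$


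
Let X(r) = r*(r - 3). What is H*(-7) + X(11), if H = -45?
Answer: 403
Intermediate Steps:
X(r) = r*(-3 + r)
H*(-7) + X(11) = -45*(-7) + 11*(-3 + 11) = 315 + 11*8 = 315 + 88 = 403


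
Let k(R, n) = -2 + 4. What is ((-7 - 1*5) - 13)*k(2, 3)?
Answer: -50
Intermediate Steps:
k(R, n) = 2
((-7 - 1*5) - 13)*k(2, 3) = ((-7 - 1*5) - 13)*2 = ((-7 - 5) - 13)*2 = (-12 - 13)*2 = -25*2 = -50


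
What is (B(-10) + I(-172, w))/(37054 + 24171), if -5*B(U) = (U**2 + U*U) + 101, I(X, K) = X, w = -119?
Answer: -1161/306125 ≈ -0.0037926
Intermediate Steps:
B(U) = -101/5 - 2*U**2/5 (B(U) = -((U**2 + U*U) + 101)/5 = -((U**2 + U**2) + 101)/5 = -(2*U**2 + 101)/5 = -(101 + 2*U**2)/5 = -101/5 - 2*U**2/5)
(B(-10) + I(-172, w))/(37054 + 24171) = ((-101/5 - 2/5*(-10)**2) - 172)/(37054 + 24171) = ((-101/5 - 2/5*100) - 172)/61225 = ((-101/5 - 40) - 172)*(1/61225) = (-301/5 - 172)*(1/61225) = -1161/5*1/61225 = -1161/306125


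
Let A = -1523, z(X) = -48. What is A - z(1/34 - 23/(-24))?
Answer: -1475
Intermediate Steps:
A - z(1/34 - 23/(-24)) = -1523 - 1*(-48) = -1523 + 48 = -1475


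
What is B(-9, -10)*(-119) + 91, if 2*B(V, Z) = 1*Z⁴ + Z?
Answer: -594314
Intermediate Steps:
B(V, Z) = Z/2 + Z⁴/2 (B(V, Z) = (1*Z⁴ + Z)/2 = (Z⁴ + Z)/2 = (Z + Z⁴)/2 = Z/2 + Z⁴/2)
B(-9, -10)*(-119) + 91 = ((½)*(-10)*(1 + (-10)³))*(-119) + 91 = ((½)*(-10)*(1 - 1000))*(-119) + 91 = ((½)*(-10)*(-999))*(-119) + 91 = 4995*(-119) + 91 = -594405 + 91 = -594314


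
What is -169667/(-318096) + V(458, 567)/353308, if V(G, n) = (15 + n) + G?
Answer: 15068882069/28096465392 ≈ 0.53633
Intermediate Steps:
V(G, n) = 15 + G + n
-169667/(-318096) + V(458, 567)/353308 = -169667/(-318096) + (15 + 458 + 567)/353308 = -169667*(-1/318096) + 1040*(1/353308) = 169667/318096 + 260/88327 = 15068882069/28096465392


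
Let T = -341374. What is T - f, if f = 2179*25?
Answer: -395849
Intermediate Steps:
f = 54475
T - f = -341374 - 1*54475 = -341374 - 54475 = -395849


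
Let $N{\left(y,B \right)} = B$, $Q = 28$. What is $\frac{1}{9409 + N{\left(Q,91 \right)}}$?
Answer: $\frac{1}{9500} \approx 0.00010526$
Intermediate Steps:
$\frac{1}{9409 + N{\left(Q,91 \right)}} = \frac{1}{9409 + 91} = \frac{1}{9500}$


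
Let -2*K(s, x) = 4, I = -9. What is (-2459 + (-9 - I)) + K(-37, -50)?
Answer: -2461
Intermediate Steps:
K(s, x) = -2 (K(s, x) = -½*4 = -2)
(-2459 + (-9 - I)) + K(-37, -50) = (-2459 + (-9 - 1*(-9))) - 2 = (-2459 + (-9 + 9)) - 2 = (-2459 + 0) - 2 = -2459 - 2 = -2461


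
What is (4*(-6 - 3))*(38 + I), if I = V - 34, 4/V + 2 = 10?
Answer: -162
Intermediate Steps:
V = ½ (V = 4/(-2 + 10) = 4/8 = 4*(⅛) = ½ ≈ 0.50000)
I = -67/2 (I = ½ - 34 = -67/2 ≈ -33.500)
(4*(-6 - 3))*(38 + I) = (4*(-6 - 3))*(38 - 67/2) = (4*(-9))*(9/2) = -36*9/2 = -162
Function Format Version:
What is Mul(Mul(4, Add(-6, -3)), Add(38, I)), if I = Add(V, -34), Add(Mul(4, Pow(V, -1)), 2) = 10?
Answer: -162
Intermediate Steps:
V = Rational(1, 2) (V = Mul(4, Pow(Add(-2, 10), -1)) = Mul(4, Pow(8, -1)) = Mul(4, Rational(1, 8)) = Rational(1, 2) ≈ 0.50000)
I = Rational(-67, 2) (I = Add(Rational(1, 2), -34) = Rational(-67, 2) ≈ -33.500)
Mul(Mul(4, Add(-6, -3)), Add(38, I)) = Mul(Mul(4, Add(-6, -3)), Add(38, Rational(-67, 2))) = Mul(Mul(4, -9), Rational(9, 2)) = Mul(-36, Rational(9, 2)) = -162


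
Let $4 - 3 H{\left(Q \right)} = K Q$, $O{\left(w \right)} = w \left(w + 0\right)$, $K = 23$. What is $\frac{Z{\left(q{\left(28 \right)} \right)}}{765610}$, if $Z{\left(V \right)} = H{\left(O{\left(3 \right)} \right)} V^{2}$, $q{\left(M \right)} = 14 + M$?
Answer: $- \frac{59682}{382805} \approx -0.15591$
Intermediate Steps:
$O{\left(w \right)} = w^{2}$ ($O{\left(w \right)} = w w = w^{2}$)
$H{\left(Q \right)} = \frac{4}{3} - \frac{23 Q}{3}$
$Z{\left(V \right)} = - \frac{203 V^{2}}{3}$ ($Z{\left(V \right)} = \left(\frac{4}{3} - \frac{23 \cdot 3^{2}}{3}\right) V^{2} = \left(\frac{4}{3} - 69\right) V^{2} = - \frac{203 V^{2}}{3}$)
$\frac{Z{\left(q{\left(28 \right)} \right)}}{765610} = \frac{\left(- \frac{203}{3}\right) \left(14 + 28\right)^{2}}{765610} = - \frac{203 \cdot 42^{2}}{3} \cdot \frac{1}{765610} = \left(- \frac{203}{3}\right) 1764 \cdot \frac{1}{765610} = \left(-119364\right) \frac{1}{765610} = - \frac{59682}{382805}$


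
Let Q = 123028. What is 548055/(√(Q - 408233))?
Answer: -109611*I*√285205/57041 ≈ -1026.2*I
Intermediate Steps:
548055/(√(Q - 408233)) = 548055/(√(123028 - 408233)) = 548055/(√(-285205)) = 548055/((I*√285205)) = 548055*(-I*√285205/285205) = -109611*I*√285205/57041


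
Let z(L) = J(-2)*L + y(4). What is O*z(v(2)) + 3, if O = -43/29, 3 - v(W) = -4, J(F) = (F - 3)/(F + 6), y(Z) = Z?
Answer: 1165/116 ≈ 10.043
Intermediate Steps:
J(F) = (-3 + F)/(6 + F)
v(W) = 7 (v(W) = 3 - 1*(-4) = 3 + 4 = 7)
z(L) = 4 - 5*L/4 (z(L) = ((-3 - 2)/(6 - 2))*L + 4 = (-5/4)*L + 4 = ((1/4)*(-5))*L + 4 = -5*L/4 + 4 = 4 - 5*L/4)
O = -43/29 (O = -43*1/29 = -43/29 ≈ -1.4828)
O*z(v(2)) + 3 = -43*(4 - 5/4*7)/29 + 3 = -43*(4 - 35/4)/29 + 3 = -43/29*(-19/4) + 3 = 817/116 + 3 = 1165/116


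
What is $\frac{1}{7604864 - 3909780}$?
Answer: $\frac{1}{3695084} \approx 2.7063 \cdot 10^{-7}$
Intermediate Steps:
$\frac{1}{7604864 - 3909780} = \frac{1}{3695084}$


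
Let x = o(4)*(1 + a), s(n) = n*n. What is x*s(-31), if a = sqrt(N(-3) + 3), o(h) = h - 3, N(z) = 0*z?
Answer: 961 + 961*sqrt(3) ≈ 2625.5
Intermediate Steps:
N(z) = 0
s(n) = n**2
o(h) = -3 + h
a = sqrt(3) (a = sqrt(0 + 3) = sqrt(3) ≈ 1.7320)
x = 1 + sqrt(3) (x = (-3 + 4)*(1 + sqrt(3)) = 1*(1 + sqrt(3)) = 1 + sqrt(3) ≈ 2.7321)
x*s(-31) = (1 + sqrt(3))*(-31)**2 = (1 + sqrt(3))*961 = 961 + 961*sqrt(3)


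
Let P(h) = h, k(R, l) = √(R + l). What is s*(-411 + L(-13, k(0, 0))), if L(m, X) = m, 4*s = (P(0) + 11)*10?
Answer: -11660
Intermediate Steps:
s = 55/2 (s = ((0 + 11)*10)/4 = (11*10)/4 = (¼)*110 = 55/2 ≈ 27.500)
s*(-411 + L(-13, k(0, 0))) = 55*(-411 - 13)/2 = (55/2)*(-424) = -11660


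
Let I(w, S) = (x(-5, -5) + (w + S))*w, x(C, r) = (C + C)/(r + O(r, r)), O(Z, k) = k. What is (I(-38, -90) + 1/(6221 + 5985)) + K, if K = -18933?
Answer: -172190041/12206 ≈ -14107.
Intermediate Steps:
x(C, r) = C/r (x(C, r) = (C + C)/(r + r) = (2*C)/((2*r)) = (2*C)*(1/(2*r)) = C/r)
I(w, S) = w*(1 + S + w) (I(w, S) = (-5/(-5) + (w + S))*w = (-5*(-1/5) + (S + w))*w = (1 + (S + w))*w = (1 + S + w)*w = w*(1 + S + w))
(I(-38, -90) + 1/(6221 + 5985)) + K = (-38*(1 - 90 - 38) + 1/(6221 + 5985)) - 18933 = (-38*(-127) + 1/12206) - 18933 = (4826 + 1/12206) - 18933 = 58906157/12206 - 18933 = -172190041/12206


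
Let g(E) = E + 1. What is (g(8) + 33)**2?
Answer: 1764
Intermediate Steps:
g(E) = 1 + E
(g(8) + 33)**2 = ((1 + 8) + 33)**2 = (9 + 33)**2 = 42**2 = 1764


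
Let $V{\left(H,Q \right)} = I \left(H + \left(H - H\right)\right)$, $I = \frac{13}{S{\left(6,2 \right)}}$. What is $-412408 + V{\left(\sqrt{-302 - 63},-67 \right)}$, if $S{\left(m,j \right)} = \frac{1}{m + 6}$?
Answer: $-412408 + 156 i \sqrt{365} \approx -4.1241 \cdot 10^{5} + 2980.4 i$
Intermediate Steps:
$S{\left(m,j \right)} = \frac{1}{6 + m}$
$I = 156$ ($I = \frac{13}{\frac{1}{6 + 6}} = \frac{13}{\frac{1}{12}} = 13 \frac{1}{\frac{1}{12}} = 13 \cdot 12 = 156$)
$V{\left(H,Q \right)} = 156 H$ ($V{\left(H,Q \right)} = 156 \left(H + \left(H - H\right)\right) = 156 \left(H + 0\right) = 156 H$)
$-412408 + V{\left(\sqrt{-302 - 63},-67 \right)} = -412408 + 156 \sqrt{-302 - 63} = -412408 + 156 \sqrt{-365} = -412408 + 156 i \sqrt{365}$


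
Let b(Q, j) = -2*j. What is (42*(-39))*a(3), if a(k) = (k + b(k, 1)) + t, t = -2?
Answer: 1638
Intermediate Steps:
a(k) = -4 + k (a(k) = (k - 2*1) - 2 = (k - 2) - 2 = (-2 + k) - 2 = -4 + k)
(42*(-39))*a(3) = (42*(-39))*(-4 + 3) = -1638*(-1) = 1638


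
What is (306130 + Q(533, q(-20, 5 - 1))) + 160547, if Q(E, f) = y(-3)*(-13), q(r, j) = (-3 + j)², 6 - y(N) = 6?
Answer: 466677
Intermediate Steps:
y(N) = 0 (y(N) = 6 - 1*6 = 6 - 6 = 0)
Q(E, f) = 0 (Q(E, f) = 0*(-13) = 0)
(306130 + Q(533, q(-20, 5 - 1))) + 160547 = (306130 + 0) + 160547 = 306130 + 160547 = 466677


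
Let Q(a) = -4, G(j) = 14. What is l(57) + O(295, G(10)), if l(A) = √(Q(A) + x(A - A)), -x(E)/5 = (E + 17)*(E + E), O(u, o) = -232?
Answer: -232 + 2*I ≈ -232.0 + 2.0*I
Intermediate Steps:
x(E) = -10*E*(17 + E) (x(E) = -5*(E + 17)*(E + E) = -5*(17 + E)*2*E = -10*E*(17 + E))
l(A) = 2*I (l(A) = √(-4 - 10*(A - A)*(17 + (A - A))) = √(-4 - 10*0*(17 + 0)) = √(-4 - 10*0*17) = √(-4 + 0) = √(-4) = 2*I)
l(57) + O(295, G(10)) = 2*I - 232 = -232 + 2*I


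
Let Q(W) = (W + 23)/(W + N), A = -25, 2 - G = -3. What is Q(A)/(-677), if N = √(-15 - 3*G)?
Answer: -10/88687 - 2*I*√30/443435 ≈ -0.00011276 - 2.4704e-5*I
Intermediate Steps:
G = 5 (G = 2 - 1*(-3) = 2 + 3 = 5)
N = I*√30 (N = √(-15 - 3*5) = √(-15 - 15) = √(-30) = I*√30 ≈ 5.4772*I)
Q(W) = (23 + W)/(W + I*√30) (Q(W) = (W + 23)/(W + I*√30) = (23 + W)/(W + I*√30))
Q(A)/(-677) = ((23 - 25)/(-25 + I*√30))/(-677) = (-2/(-25 + I*√30))*(-1/677) = -2/(-25 + I*√30)*(-1/677) = 2/(677*(-25 + I*√30))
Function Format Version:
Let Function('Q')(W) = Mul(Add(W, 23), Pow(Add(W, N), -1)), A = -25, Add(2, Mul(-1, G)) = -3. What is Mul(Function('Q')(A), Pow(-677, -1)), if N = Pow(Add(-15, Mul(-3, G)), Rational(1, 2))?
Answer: Add(Rational(-10, 88687), Mul(Rational(-2, 443435), I, Pow(30, Rational(1, 2)))) ≈ Add(-0.00011276, Mul(-2.4704e-5, I))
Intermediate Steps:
G = 5 (G = Add(2, Mul(-1, -3)) = Add(2, 3) = 5)
N = Mul(I, Pow(30, Rational(1, 2))) (N = Pow(Add(-15, Mul(-3, 5)), Rational(1, 2)) = Pow(Add(-15, -15), Rational(1, 2)) = Pow(-30, Rational(1, 2)) = Mul(I, Pow(30, Rational(1, 2))) ≈ Mul(5.4772, I))
Function('Q')(W) = Mul(Pow(Add(W, Mul(I, Pow(30, Rational(1, 2)))), -1), Add(23, W)) (Function('Q')(W) = Mul(Add(W, 23), Pow(Add(W, Mul(I, Pow(30, Rational(1, 2)))), -1)) = Mul(Add(23, W), Pow(Add(W, Mul(I, Pow(30, Rational(1, 2)))), -1)) = Mul(Pow(Add(W, Mul(I, Pow(30, Rational(1, 2)))), -1), Add(23, W)))
Mul(Function('Q')(A), Pow(-677, -1)) = Mul(Mul(Pow(Add(-25, Mul(I, Pow(30, Rational(1, 2)))), -1), Add(23, -25)), Pow(-677, -1)) = Mul(Mul(Pow(Add(-25, Mul(I, Pow(30, Rational(1, 2)))), -1), -2), Rational(-1, 677)) = Mul(Mul(-2, Pow(Add(-25, Mul(I, Pow(30, Rational(1, 2)))), -1)), Rational(-1, 677)) = Mul(Rational(2, 677), Pow(Add(-25, Mul(I, Pow(30, Rational(1, 2)))), -1))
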